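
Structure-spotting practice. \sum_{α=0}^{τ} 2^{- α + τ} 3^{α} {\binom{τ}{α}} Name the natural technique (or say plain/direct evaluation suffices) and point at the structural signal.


Method: the binomial theorem — the summand is term α of a binomial expansion in 3 and 2; the whole sum is a single power.


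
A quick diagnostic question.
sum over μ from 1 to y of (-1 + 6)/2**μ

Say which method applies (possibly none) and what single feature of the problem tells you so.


Diagnosis: the geometric series formula — consecutive terms stand in a fixed index-free ratio — the geometric sum formula closes it.


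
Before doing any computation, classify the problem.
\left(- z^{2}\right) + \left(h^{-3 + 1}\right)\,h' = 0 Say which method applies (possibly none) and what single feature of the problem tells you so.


Diagnosis: separation of variables — solved for the derivative, the right side splits multiplicatively into a function of each variable alone — divide and integrate each side. An exactness check succeeds on this form as well — separation and the potential function arrive at the same answer, separation more directly.


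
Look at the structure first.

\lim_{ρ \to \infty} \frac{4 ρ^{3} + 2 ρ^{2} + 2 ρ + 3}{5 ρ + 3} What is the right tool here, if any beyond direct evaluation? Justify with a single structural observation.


Technique: dominant-term comparison — divide through by the highest power of ρ; every lower-order term dies and the dominant terms decide the limit. Differentiating the expression as a single quotient would eventually settle it as well; matching dominant growth settles it immediately.


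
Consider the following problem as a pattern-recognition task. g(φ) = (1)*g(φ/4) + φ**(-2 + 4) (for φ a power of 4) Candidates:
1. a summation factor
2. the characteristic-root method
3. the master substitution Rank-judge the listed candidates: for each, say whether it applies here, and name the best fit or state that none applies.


Method: the master substitution — the recursive call is at index φ/4 rather than a shift, a divide-and-conquer shape — substituting φ = 4^m linearizes it.
- a summation factor: the recursion divides its index rather than shifting it — there is no previous-term chain for a summation factor to telescope.
- the characteristic-root method: the recursion divides its index rather than shifting it — outside the constant-shift family the root method covers.
- the master substitution — yes — fits the structure here.


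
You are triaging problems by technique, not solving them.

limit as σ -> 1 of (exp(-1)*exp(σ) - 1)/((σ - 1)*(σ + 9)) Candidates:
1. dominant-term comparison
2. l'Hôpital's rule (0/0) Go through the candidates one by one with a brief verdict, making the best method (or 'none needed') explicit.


Diagnosis: l'Hôpital's rule (0/0) — plug in 1: top and bottom both hit zero, so differentiate each and retry. One could equally expand both pieces locally and compare leading terms; the rule does that in one stroke.
- dominant-term comparison: this is not a rational comparison of growth rates at infinity.
- l'Hôpital's rule (0/0) — yes — fits the structure here.


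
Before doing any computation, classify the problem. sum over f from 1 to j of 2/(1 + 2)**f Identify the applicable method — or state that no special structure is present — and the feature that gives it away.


Method: the geometric series formula — consecutive terms stand in a fixed index-free ratio — the geometric sum formula closes it.


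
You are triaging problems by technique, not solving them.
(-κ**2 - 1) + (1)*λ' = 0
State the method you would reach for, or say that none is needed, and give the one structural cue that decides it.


Method: no special technique — solved for the derivative, λ never appears on the right — this is a direct integration in κ, not a differential-equations problem at heart.


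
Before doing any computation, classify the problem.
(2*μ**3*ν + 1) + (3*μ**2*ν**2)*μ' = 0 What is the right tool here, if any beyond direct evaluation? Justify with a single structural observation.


Diagnosis: the exact-equation method — this form is already the differential of something: the matching mixed partials of 2*μ**3*ν + 1 and 3*μ**2*ν**2 prove it.


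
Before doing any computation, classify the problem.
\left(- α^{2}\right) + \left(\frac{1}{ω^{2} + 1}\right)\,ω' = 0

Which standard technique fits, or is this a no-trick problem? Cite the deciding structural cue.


Diagnosis: separation of variables — solved for the derivative, the right side factors as α^{2} times ω^{2} + 1 — all α-dependence separates from all ω-dependence. An exactness check succeeds on this form as well — separation and the potential function arrive at the same answer, separation more directly.


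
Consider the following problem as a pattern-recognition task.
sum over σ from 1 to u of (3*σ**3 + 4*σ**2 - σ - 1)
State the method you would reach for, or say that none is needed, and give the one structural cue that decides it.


Method: no special technique — recognize the absence of structure: constant-multiple powers of σ summed plainly, no special method required.


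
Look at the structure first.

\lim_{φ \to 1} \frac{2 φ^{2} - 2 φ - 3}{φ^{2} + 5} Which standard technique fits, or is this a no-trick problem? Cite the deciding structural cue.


Diagnosis: no special technique — no denominator vanishes and nothing blows up at 1: direct substitution is the whole computation.


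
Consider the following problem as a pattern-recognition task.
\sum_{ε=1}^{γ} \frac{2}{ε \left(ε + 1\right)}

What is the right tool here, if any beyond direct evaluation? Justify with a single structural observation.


Best approach: telescoping — \frac{2}{ε \left(ε + 1\right)} is a collapsed telescope: expand it into simple fractions to see the cancellation.


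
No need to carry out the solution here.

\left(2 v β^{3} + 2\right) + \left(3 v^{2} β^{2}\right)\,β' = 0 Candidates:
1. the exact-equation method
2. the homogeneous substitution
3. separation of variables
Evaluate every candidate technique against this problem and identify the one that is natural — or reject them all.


Verdict: the exact-equation method — equality of cross partials is the green light — assemble the potential function term by term.
- the exact-equation method — a fit — the right tool for this form.
- the homogeneous substitution — the ratio of the variables does not determine the slope.
- separation of variables: the two dependences do not factor apart.


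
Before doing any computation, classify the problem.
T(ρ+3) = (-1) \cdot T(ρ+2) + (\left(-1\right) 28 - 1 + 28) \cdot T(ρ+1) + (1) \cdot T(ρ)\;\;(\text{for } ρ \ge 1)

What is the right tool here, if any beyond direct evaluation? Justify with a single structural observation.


Best approach: the characteristic-root method — shift-invariance with fixed coefficients calls for exponential trials; the characteristic polynomial finds every r^ρ.


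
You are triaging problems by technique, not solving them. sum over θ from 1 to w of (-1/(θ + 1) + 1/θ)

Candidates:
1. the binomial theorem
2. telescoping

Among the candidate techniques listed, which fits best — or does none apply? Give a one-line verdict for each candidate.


Method: telescoping — the generic term is a one-step difference of 1/θ, so partial sums shortcut to endpoint evaluation.
- the binomial theorem: no binomial coefficients pair up with complementary powers here.
- telescoping: applicable, and directly so.


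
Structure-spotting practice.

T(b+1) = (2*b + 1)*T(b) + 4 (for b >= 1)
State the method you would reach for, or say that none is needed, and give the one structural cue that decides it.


Diagnosis: a summation factor — with the index-dependent coefficient 2*b + 1, dividing by the cumulative product turns the left side into a pure difference.


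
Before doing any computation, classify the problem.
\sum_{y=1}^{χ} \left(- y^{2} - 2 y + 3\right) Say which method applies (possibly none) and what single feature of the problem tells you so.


Best approach: no special technique — no ratio, no shift structure, no binomial pattern: sum the constant-multiple powers of y with known formulas.


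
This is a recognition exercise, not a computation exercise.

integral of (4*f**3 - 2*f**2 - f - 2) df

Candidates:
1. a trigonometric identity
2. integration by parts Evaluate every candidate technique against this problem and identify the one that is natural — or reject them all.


Best approach: no special technique — the integrand is a sum of constant multiples of powers of f — integrate term by term.
- a trigonometric identity: with no trigonometric functions present, identity rewriting has no target.
- integration by parts: parts would only shuffle a directly integrable integrand.


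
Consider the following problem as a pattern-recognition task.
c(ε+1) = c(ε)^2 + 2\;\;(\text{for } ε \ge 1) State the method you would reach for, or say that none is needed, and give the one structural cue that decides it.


Diagnosis: no special technique — the update rule curves (it is not linear in the unknown sequence), so no superposition-based closed form attaches — iterate or study it directly.


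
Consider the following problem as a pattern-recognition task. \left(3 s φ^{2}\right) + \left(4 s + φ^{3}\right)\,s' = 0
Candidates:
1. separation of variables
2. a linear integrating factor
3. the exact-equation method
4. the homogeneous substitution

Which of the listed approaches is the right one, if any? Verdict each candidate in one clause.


Best approach: the exact-equation method — the compatibility test passes: the s-derivative of 3 s φ^{2} matches the φ-derivative of 4 s + φ^{3}, so integrate a potential.
- separation of variables: no algebra isolates the independent variable on one side and the unknown on the other.
- a linear integrating factor — the unknown enters nonlinearly (through a power, a denominator, or a transcendental function), which the linear integrating-factor recipe cannot absorb as-is — any repair would come from a preliminary substitution, not the factor.
- the exact-equation method — applicable, and directly so.
- the homogeneous substitution — solved for the derivative, the right side changes under joint scaling of the two variables.


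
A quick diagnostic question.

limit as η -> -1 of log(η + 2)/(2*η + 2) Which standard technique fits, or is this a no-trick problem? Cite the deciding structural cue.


Method: l'Hôpital's rule (0/0) — substituting -1 gives 0 over 0; differentiate top and bottom once and re-evaluate. The standard small-argument limits would also carry it; the rule is the systematic route.


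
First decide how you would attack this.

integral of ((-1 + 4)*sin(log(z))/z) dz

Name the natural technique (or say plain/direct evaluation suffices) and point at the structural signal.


Diagnosis: u-substitution — structure check: outer function, inner expression log(z), inner derivative as a factor — the classic u = log(z) pattern.


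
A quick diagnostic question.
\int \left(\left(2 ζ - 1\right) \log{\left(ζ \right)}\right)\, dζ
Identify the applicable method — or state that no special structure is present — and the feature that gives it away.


Method: integration by parts — with u = \log{\left(ζ \right)} the logarithm disappears after one differentiation, leaving a power-rule integral.


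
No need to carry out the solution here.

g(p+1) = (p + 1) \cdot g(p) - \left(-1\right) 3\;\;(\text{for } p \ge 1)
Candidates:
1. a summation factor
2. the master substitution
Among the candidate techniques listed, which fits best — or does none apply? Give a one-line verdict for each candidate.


Method: a summation factor — it is first-order linear but the coefficient p + 1 depends on the index, so multiply through by a summation factor to telescope it.
- a summation factor — applicable, and directly so.
- the master substitution — the recursion shifts the index rather than dividing it.


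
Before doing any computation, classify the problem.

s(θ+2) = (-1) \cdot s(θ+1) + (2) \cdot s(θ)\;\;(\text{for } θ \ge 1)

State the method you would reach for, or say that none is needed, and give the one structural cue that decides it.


Method: the characteristic-root method — no index-dependence in the weights and nothing inhomogeneous: classic characteristic-equation setup.


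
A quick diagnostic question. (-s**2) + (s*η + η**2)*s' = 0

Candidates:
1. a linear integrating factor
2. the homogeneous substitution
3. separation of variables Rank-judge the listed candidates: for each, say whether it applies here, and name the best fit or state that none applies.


Method: the homogeneous substitution — solved for the derivative, the right side is unchanged under scaling η and s together — it depends only on the ratio s/η, so substitute a single ratio variable. A Bernoulli-style rewrite — possibly after exchanging which variable is treated as dependent — would work as well; the homogeneous substitution is the more immediate reading here.
- a linear integrating factor — a nonlinear term in the unknown puts this outside the integrating-factor template.
- the homogeneous substitution — yes — fits the structure here.
- separation of variables: no division isolates the independent variable from the unknown.


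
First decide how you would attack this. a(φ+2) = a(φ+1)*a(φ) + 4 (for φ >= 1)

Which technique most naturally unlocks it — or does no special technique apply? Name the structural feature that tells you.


Method: no special technique — a nonlinear dependence on earlier terms breaks linearity, and with it every superposition-based closed form.


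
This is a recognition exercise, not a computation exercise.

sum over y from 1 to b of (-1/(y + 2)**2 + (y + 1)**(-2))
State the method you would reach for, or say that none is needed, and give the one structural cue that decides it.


Method: telescoping — the generic term is a one-step difference of (y + 1)**(-2), so partial sums shortcut to endpoint evaluation.


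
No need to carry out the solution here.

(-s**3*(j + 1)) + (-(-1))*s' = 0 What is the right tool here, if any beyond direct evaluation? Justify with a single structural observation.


Technique: separation of variables — all dependence on the two variables factors apart, the defining separable shape.


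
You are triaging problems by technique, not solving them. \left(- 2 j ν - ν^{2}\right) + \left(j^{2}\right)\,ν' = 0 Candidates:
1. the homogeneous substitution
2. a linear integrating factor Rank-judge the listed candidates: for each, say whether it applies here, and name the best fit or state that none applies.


Diagnosis: the homogeneous substitution — solved for the derivative, the right side is unchanged under scaling j and ν together — it depends only on the ratio ν/j, so substitute a single ratio variable. A Bernoulli rewrite works here as the equation stands — the homogeneous substitution is the more immediate reading.
- the homogeneous substitution: yes, a natural case for it.
- a linear integrating factor — a nonlinear term in the unknown puts this outside the integrating-factor template.


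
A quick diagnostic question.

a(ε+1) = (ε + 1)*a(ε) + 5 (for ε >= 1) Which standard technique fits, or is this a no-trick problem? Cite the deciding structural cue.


Diagnosis: a summation factor — one step of memory with a weight ε + 1 that changes as the index grows — the summation-factor construction is built for this.


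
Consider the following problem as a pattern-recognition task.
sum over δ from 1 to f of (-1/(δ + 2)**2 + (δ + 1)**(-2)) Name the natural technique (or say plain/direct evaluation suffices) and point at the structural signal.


Verdict: telescoping — this sum is a zipper: each term contributes (δ + 1)**(-2) and removes the next index's value, which the following term puts back, closing term by term.


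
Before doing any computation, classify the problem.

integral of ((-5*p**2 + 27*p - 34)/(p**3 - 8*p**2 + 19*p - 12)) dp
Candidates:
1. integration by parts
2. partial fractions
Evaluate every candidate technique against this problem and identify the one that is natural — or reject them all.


Technique: partial fractions — with p**3 - 8*p**2 + 19*p - 12 factorable and the degree on top strictly smaller, simple-fraction decomposition is immediate.
- integration by parts: there is no nonconstant-polynomial-times-kernel split with an exp, sine, cosine (degree-1 argument), or logarithm partner.
- partial fractions: applies; the problem has the shape this method handles.


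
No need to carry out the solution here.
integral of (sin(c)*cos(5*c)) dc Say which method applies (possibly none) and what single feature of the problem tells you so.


Technique: a trigonometric identity — sin(c)*cos(5*c) mixes two frequencies; the product-to-sum identity splits it into single-frequency sinusoids.


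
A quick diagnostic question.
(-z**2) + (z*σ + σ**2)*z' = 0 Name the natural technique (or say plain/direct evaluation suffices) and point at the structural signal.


Technique: the homogeneous substitution — the slope's numerator and denominator have matching total degree, so it depends only on z/σ and the ratio substitution collapses it. This can also be massaged into Bernoulli form (the roles of the variables may need exchanging); the homogeneous substitution avoids that setup.


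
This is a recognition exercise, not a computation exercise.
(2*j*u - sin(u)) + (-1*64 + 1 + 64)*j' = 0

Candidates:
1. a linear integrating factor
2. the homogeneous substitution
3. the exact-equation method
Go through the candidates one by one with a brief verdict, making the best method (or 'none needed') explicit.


Verdict: a linear integrating factor — linear in the unknown with genuine forcing: multiply through by the exponential of the integrated coefficient and the left side closes into one derivative.
- a linear integrating factor: a fit — the right tool for this form.
- the homogeneous substitution — the ratio substitution does not collapse this equation.
- the exact-equation method: no potential function has this form as its differential, as written.


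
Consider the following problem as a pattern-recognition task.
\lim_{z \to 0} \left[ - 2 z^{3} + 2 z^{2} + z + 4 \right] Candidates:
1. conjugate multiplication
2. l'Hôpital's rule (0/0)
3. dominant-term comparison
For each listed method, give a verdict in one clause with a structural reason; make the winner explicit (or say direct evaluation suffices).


Technique: no special technique — nothing blocks direct substitution at 0: plug in and finish.
- conjugate multiplication: no difference of divergent radicals appears, so rationalizing has nothing to cancel.
- l'Hôpital's rule (0/0) — substituting the point gives a finite value outright — there is no indeterminate clash to repair.
- dominant-term comparison — this is not a rational comparison of growth rates at infinity.


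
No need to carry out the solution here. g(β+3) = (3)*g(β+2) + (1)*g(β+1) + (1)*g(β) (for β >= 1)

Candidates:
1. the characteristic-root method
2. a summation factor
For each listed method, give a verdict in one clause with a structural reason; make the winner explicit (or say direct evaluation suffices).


Technique: the characteristic-root method — no index-dependence in the weights and nothing inhomogeneous: classic characteristic-equation setup.
- the characteristic-root method — applies; the problem has the shape this method handles.
- a summation factor — the recurrence reaches back more than one step, outside the first-order family a summation factor normalizes.


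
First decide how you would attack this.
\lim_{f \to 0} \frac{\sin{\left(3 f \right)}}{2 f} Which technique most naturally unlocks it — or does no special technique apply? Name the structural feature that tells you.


Technique: l'Hôpital's rule (0/0) — both numerator and denominator vanish at 0: the genuine 0/0 indeterminate that l'Hôpital exists for. A local series expansion at the point resolves it as well; the rule is the packaged version of that step.


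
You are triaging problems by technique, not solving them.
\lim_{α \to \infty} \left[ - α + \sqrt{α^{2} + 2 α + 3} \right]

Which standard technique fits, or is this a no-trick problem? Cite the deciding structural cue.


Diagnosis: conjugate multiplication — the ∞ − ∞ radical form is the exact trigger for the conjugate maneuver.


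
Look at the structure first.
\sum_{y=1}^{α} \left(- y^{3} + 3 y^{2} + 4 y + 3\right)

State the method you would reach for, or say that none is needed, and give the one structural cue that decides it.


Diagnosis: no special technique — recognize the absence of structure: constant-multiple powers of y summed plainly, no special method required.


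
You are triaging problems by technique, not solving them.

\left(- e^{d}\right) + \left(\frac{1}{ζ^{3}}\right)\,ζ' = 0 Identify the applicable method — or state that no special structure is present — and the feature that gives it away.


Diagnosis: separation of variables — solved for the derivative, the right side splits multiplicatively into a function of each variable alone — divide and integrate each side. The equation is exact as it stands too — a potential function exists — though separation reads the split structure directly.


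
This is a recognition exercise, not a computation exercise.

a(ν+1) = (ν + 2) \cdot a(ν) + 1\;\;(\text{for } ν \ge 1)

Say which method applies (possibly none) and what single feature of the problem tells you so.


Verdict: a summation factor — first-order linear but the coefficient ν + 2 moves with the index — divide by the cumulative product and telescope.


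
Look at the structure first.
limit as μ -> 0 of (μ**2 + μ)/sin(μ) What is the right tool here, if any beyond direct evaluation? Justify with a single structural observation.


Verdict: l'Hôpital's rule (0/0) — the 0/0 form at 0 is the signature situation for l'Hôpital's rule. A local series expansion at the point resolves it as well; the rule is the packaged version of that step.


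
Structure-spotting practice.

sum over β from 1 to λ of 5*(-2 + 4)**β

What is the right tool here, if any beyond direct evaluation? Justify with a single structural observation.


Method: the geometric series formula — consecutive terms stand in a fixed index-free ratio — the geometric sum formula closes it.


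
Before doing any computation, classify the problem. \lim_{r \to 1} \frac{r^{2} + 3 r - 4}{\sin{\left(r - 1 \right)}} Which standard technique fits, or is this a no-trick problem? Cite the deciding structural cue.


Method: l'Hôpital's rule (0/0) — numerator and denominator both vanish at 1 — a genuine 0/0 form, which is exactly when l'Hôpital applies. One could equally expand both pieces locally and compare leading terms; the rule does that in one stroke.


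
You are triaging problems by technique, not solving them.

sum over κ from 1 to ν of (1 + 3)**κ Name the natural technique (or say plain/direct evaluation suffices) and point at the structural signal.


Best approach: the geometric series formula — consecutive terms stand in a fixed index-free ratio — the geometric sum formula closes it.


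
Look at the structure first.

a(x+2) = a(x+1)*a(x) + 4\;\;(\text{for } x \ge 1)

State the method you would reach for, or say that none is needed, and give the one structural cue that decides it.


Best approach: no special technique — nonlinear feedback in the recursion rules out every root- or factor-based technique.


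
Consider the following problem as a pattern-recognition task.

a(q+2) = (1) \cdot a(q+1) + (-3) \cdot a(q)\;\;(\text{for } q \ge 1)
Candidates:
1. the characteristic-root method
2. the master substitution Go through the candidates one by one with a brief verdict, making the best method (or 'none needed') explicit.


Technique: the characteristic-root method — the recurrence treats every index alike (constant coefficients, no forcing) — precisely the regime where r^q trials close it.
- the characteristic-root method: a fit — the right tool for this form.
- the master substitution — there is no divide-the-index recursive argument.


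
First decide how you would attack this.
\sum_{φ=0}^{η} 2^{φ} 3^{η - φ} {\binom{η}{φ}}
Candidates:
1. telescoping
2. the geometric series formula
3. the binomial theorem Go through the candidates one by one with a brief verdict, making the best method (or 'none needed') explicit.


Method: the binomial theorem — {\binom{η}{φ}} weighting matched powers of 2 and 3 is the expanded form of (2 + 3)^η — fold it back up.
- telescoping — in the displayed form, no term reappears at a neighboring index to cancel against.
- the geometric series formula: no single multiplier carries one term to the next throughout the sum.
- the binomial theorem: yes, a natural case for it.


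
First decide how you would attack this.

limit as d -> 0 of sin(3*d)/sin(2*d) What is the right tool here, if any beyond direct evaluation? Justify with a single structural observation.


Diagnosis: l'Hôpital's rule (0/0) — the 0/0 form at 0 is the signature situation for l'Hôpital's rule. A local series expansion at the point resolves it as well; the rule is the packaged version of that step.


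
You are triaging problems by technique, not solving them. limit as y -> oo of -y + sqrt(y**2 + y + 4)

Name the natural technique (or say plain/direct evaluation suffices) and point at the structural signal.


Diagnosis: conjugate multiplication — the ∞ − ∞ radical form is the exact trigger for the conjugate maneuver.


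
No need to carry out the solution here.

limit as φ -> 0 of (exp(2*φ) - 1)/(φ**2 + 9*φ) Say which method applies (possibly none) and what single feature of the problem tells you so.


Technique: l'Hôpital's rule (0/0) — substituting 0 gives 0 over 0; differentiate top and bottom once and re-evaluate. Known elementary limits would finish this too — the rule just bypasses the case analysis.


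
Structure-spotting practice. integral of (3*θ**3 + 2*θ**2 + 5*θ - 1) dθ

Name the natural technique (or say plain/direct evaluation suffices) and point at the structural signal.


Verdict: no special technique — every term is a constant multiple of a power of θ; term-wise power-rule integration needs no preliminary transformation.


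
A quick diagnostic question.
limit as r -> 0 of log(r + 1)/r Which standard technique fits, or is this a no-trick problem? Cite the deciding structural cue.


Diagnosis: l'Hôpital's rule (0/0) — plug in 0: top and bottom both hit zero, so differentiate each and retry. The standard small-argument limits would also carry it; the rule is the systematic route.


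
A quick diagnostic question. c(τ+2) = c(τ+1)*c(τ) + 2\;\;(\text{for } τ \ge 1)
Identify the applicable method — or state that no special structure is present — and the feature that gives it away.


Technique: no special technique — once the recursion is nonlinear, characteristic roots, master substitutions, and summation factors are all off the table.


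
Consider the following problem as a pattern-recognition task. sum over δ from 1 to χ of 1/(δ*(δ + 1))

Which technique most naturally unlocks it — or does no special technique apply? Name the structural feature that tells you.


Verdict: telescoping — integer-spaced poles in 1/(δ*(δ + 1)) are the telescoping signature in disguise.


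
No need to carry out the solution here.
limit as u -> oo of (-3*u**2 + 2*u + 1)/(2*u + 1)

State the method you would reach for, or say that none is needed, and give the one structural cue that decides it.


Diagnosis: dominant-term comparison — at large u only the top-degree terms survive; compare the leading terms and the limit falls out. As a single quotient, the ∞/∞ shape would yield to repeated differentiation as well — the growth comparison gets there in one look.


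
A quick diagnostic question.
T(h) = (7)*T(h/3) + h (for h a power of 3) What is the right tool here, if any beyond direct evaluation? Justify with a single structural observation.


Best approach: the master substitution — the argument contracts 3-fold per step: reindex h exponentially and solve the linear recurrence in the new index.


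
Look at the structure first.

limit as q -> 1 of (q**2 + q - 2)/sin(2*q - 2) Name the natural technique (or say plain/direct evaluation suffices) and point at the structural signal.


Best approach: l'Hôpital's rule (0/0) — substituting 1 gives 0 over 0; differentiate top and bottom once and re-evaluate. A first-order expansion at the point is an equally standard path; the rule packages it.


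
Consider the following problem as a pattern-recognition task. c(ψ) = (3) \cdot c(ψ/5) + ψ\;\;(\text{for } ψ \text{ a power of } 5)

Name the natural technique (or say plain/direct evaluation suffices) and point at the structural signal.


Diagnosis: the master substitution — the argument shrinks by the factor 5, so measure the index on a logarithmic scale and the recursion becomes a shift.


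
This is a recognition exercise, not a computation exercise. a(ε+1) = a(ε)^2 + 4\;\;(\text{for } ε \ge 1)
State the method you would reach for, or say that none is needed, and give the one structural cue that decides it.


Best approach: no special technique — the new term depends nonlinearly on the old ones, which disqualifies every superposition-based technique.


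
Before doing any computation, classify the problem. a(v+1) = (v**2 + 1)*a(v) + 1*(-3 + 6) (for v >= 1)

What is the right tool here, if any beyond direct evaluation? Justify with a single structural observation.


Verdict: a summation factor — one-term recursion with variable weight v**2 + 1 is solved by product normalization, not by root-finding.


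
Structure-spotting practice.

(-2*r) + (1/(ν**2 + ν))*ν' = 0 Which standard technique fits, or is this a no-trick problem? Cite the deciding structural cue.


Technique: separation of variables — one side of the product carries the independent variable, the other the unknown — the textbook separation shape. A Bernoulli substitution applies to this equation as given; separation takes the same equation in its displayed form.


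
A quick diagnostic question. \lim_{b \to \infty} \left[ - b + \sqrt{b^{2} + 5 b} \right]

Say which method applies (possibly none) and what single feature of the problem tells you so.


Best approach: conjugate multiplication — this difference gives up after one conjugate multiplication — the radical structure cancels against its conjugate.


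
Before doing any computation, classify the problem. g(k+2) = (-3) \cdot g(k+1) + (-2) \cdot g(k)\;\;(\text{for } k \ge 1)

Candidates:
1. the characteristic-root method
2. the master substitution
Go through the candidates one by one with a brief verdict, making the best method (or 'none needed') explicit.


Technique: the characteristic-root method — this is the constant-coefficient homogeneous case — the whole solution in k reduces to a polynomial's roots.
- the characteristic-root method — yes — fits the structure here.
- the master substitution: the recursive argument is a shift of the index, not a fixed fraction of it.


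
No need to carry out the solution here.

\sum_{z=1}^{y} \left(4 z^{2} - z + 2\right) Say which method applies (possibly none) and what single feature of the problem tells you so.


Verdict: no special technique — no cancellation, no constant ratio, no binomial weights — just polynomial terms summed directly.


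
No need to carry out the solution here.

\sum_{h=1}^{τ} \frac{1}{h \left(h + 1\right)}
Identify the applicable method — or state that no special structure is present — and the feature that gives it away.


Best approach: telescoping — poles of \frac{1}{h \left(h + 1\right)} differ by an integer, the telltale of a telescoping partial-fraction sum.


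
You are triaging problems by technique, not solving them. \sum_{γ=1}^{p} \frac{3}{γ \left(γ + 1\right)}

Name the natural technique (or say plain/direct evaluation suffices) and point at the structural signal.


Verdict: telescoping — split \frac{3}{γ \left(γ + 1\right)} by partial fractions and the pieces are one function at shifted arguments — interior terms cancel.


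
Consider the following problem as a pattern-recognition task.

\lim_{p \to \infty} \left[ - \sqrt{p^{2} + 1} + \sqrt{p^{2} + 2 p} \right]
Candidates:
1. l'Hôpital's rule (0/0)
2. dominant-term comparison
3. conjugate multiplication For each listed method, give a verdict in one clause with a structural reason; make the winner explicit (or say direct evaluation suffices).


Verdict: conjugate multiplication — two divergent pieces with a minus sign between them and a radical in the mix: rationalize \sqrt{p^{2} + 2 p} - \sqrt{p^{2} + 1} before any limit law applies.
- l'Hôpital's rule (0/0) — substitution produces ∞ − ∞ rather than a vanishing quotient; the rule needs a 0/0 ratio to act on.
- dominant-term comparison: no dominant-degree comparison decides it.
- conjugate multiplication — yes — fits the structure here.


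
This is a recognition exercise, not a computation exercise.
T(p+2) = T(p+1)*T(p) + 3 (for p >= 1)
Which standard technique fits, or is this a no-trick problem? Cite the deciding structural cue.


Verdict: no special technique — nonlinear feedback in the recursion rules out every root- or factor-based technique.


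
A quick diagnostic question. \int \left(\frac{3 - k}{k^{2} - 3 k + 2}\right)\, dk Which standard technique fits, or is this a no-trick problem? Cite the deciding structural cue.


Method: partial fractions — the bottom, k^{2} - 3 k + 2, comes apart into simple factors, and a proper rational function over split factors decomposes.


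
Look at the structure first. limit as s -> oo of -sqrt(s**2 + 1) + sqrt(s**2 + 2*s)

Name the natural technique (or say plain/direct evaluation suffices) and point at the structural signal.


Technique: conjugate multiplication — sqrt(s**2 + 2*s) and sqrt(s**2 + 1) both blow up, but their difference is tame once the conjugate rationalizes it.


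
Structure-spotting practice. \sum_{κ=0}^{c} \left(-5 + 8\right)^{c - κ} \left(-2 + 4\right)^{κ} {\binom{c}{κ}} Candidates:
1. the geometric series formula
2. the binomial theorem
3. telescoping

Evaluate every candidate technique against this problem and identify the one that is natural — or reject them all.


Method: the binomial theorem — terms weighting {\binom{c}{κ}} against matched powers of (-2 + 4) and (-5 + 8) reassemble into ((-2 + 4) + (-5 + 8))^c by the binomial theorem.
- the geometric series formula: the ratio of consecutive terms depends on the index.
- the binomial theorem: applies; the problem has the shape this method handles.
- telescoping: as presented, consecutive terms share no shifted copy to cancel against — no rewrite is on display to change that.


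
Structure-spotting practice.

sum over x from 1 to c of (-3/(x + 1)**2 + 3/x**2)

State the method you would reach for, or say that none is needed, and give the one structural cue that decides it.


Best approach: telescoping — difference-of-shifts structure (each term adds 3/x**2, then subtracts its one-index-advanced value, which the following term adds back) leaves only the first and last pieces standing.


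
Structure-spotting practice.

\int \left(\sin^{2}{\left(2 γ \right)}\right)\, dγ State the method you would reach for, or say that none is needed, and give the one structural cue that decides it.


Best approach: a trigonometric identity — \sin^{2}{\left(2 γ \right)} carries an even exponent — trade it for double-angle cosines before integrating.


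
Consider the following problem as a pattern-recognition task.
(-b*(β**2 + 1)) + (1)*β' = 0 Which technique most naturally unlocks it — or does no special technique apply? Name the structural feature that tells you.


Best approach: separation of variables — solved for the derivative, the right side factors as b times β**2 + 1 — all b-dependence separates from all β-dependence.


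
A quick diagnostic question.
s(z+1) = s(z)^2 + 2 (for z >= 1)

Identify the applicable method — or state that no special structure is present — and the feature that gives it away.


Method: no special technique — the unknown sequence enters the update nonlinearly, so no linear method fits the recurrence as written — direct iteration remains.


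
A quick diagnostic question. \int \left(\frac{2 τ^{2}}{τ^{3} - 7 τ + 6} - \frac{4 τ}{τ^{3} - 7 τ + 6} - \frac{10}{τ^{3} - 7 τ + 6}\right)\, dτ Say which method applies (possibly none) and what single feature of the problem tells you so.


Diagnosis: partial fractions — a proper rational integrand whose denominator splits into simpler factors — decompose into partial fractions first.


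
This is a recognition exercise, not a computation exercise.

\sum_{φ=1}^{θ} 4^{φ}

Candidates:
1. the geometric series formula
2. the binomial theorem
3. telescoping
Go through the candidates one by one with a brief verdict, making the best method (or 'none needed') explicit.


Technique: the geometric series formula — consecutive terms stand in a fixed index-free ratio — the geometric sum formula closes it.
- the geometric series formula — a fit — the right tool for this form.
- the binomial theorem — the summand does not match any term pattern of an expanded binomial power.
- telescoping — in the displayed form, no term reappears at a neighboring index to cancel against.


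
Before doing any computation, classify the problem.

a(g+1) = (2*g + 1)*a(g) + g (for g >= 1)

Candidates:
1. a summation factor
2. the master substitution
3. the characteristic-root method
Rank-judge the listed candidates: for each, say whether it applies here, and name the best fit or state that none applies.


Technique: a summation factor — one-term recursion with variable weight 2*g + 1 is solved by product normalization, not by root-finding.
- a summation factor: yes, a natural case for it.
- the master substitution: there is no divide-the-index recursive argument.
- the characteristic-root method: the coefficients vary with the index, breaking the constant-coefficient structure the method needs.


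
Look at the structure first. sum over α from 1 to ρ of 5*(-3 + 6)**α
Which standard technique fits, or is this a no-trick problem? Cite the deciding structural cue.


Method: the geometric series formula — consecutive terms stand in a fixed index-free ratio — the geometric sum formula closes it.


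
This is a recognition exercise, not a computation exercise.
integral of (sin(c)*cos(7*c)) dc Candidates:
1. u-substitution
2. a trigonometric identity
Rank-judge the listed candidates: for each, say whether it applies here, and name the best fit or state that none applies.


Diagnosis: a trigonometric identity — two different frequencies multiply in sin(c)*cos(7*c); the product-to-sum formula separates them.
- u-substitution — no subexpression of the integrand serves as a whole-integral substitution inner — individual terms may offer their own, but none carries its derivative as a factor of the full integrand; a working change of variable would have to be constructed from outside the expression.
- a trigonometric identity — applicable, and directly so.


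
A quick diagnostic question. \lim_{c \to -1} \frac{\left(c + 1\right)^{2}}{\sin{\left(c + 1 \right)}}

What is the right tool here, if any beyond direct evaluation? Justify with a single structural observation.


Technique: l'Hôpital's rule (0/0) — plug in -1: top and bottom both hit zero, so differentiate each and retry. One could equally expand both pieces locally and compare leading terms; the rule does that in one stroke.
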